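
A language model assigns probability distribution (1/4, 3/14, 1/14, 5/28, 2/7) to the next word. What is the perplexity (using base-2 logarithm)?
4.6216

Perplexity is 2^H (or exp(H) for natural log).

First, H = -Σ p log p = 2.2084 bits
Perplexity = 2^2.2084 = 4.6216

Interpretation: The model's uncertainty is equivalent to choosing uniformly among 4.6 options.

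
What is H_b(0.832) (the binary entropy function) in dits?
0.1966 dits

The binary entropy function is:
H(p) = -p log(p) - (1-p) log(1-p)

H(0.832) = -0.832 × log_10(0.832) - 0.168 × log_10(0.168)
H(0.832) = 0.1966 dits

Note: Binary entropy is maximized at p=0.5 (H=1 bit) and minimized at p=0 or p=1 (H=0).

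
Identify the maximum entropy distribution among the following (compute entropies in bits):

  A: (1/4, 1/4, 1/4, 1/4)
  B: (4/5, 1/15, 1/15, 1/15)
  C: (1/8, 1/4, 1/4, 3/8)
A

For a discrete distribution over n outcomes, entropy is maximized by the uniform distribution.

Computing entropies:
H(A) = 2.0000 bits
H(B) = 1.0389 bits
H(C) = 1.9056 bits

The uniform distribution (where all probabilities equal 1/4) achieves the maximum entropy of log_2(4) = 2.0000 bits.

Distribution A has the highest entropy.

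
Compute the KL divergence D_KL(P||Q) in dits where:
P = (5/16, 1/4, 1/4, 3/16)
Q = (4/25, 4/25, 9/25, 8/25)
0.0562 dits

KL divergence: D_KL(P||Q) = Σ p(x) log(p(x)/q(x))

Computing term by term:
  x=0: 5/16 × log_10[(5/16)/(4/25)] = 5/16 × 0.2907 = 0.0909
  x=1: 1/4 × log_10[(1/4)/(4/25)] = 1/4 × 0.1938 = 0.0485
  x=2: 1/4 × log_10[(1/4)/(9/25)] = 1/4 × -0.1584 = -0.0396
  x=3: 3/16 × log_10[(3/16)/(8/25)] = 3/16 × -0.2321 = -0.0435

D_KL(P||Q) = 0.0562 dits

Note: KL divergence is always non-negative and equals 0 iff P = Q.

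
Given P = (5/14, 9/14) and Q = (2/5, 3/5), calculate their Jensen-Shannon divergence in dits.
0.0004 dits

Jensen-Shannon divergence is:
JSD(P||Q) = 0.5 × D_KL(P||M) + 0.5 × D_KL(Q||M)
where M = 0.5 × (P + Q) is the mixture distribution.

M = 0.5 × (5/14, 9/14) + 0.5 × (2/5, 3/5) = (0.378571, 0.621429)

D_KL(P||M) = 0.0004 dits
D_KL(Q||M) = 0.0004 dits

JSD(P||Q) = 0.5 × 0.0004 + 0.5 × 0.0004 = 0.0004 dits

Unlike KL divergence, JSD is symmetric and bounded: 0 ≤ JSD ≤ log(2).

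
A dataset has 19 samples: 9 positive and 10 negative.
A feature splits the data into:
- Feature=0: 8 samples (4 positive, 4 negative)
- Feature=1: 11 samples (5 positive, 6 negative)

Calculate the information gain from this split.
0.0015 bits

Information Gain = H(Y) - H(Y|Feature)

Before split:
P(positive) = 9/19 = 0.4737
H(Y) = 0.9980 bits

After split:
Feature=0: H = 1.0000 bits (weight = 8/19)
Feature=1: H = 0.9940 bits (weight = 11/19)
H(Y|Feature) = (8/19)×1.0000 + (11/19)×0.9940 = 0.9965 bits

Information Gain = 0.9980 - 0.9965 = 0.0015 bits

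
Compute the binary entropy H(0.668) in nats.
0.6356 nats

The binary entropy function is:
H(p) = -p log(p) - (1-p) log(1-p)

H(0.668) = -0.668 × log_e(0.668) - 0.332 × log_e(0.332)
H(0.668) = 0.6356 nats

Note: Binary entropy is maximized at p=0.5 (H=1 bit) and minimized at p=0 or p=1 (H=0).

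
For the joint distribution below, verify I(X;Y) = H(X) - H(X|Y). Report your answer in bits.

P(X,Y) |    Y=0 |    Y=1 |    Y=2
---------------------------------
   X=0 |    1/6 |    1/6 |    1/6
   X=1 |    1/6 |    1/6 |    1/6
I(X;Y) = 0.0000 bits

Mutual information has multiple equivalent forms:
- I(X;Y) = H(X) - H(X|Y)
- I(X;Y) = H(Y) - H(Y|X)
- I(X;Y) = H(X) + H(Y) - H(X,Y)

Computing all quantities:
H(X) = 1.0000, H(Y) = 1.5850, H(X,Y) = 2.5850
H(X|Y) = 1.0000, H(Y|X) = 1.5850

Verification:
H(X) - H(X|Y) = 1.0000 - 1.0000 = 0.0000
H(Y) - H(Y|X) = 1.5850 - 1.5850 = 0.0000
H(X) + H(Y) - H(X,Y) = 1.0000 + 1.5850 - 2.5850 = 0.0000

All forms give I(X;Y) = 0.0000 bits. ✓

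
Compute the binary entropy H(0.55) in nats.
0.6881 nats

The binary entropy function is:
H(p) = -p log(p) - (1-p) log(1-p)

H(0.55) = -0.55 × log_e(0.55) - 0.45 × log_e(0.45)
H(0.55) = 0.6881 nats

Note: Binary entropy is maximized at p=0.5 (H=1 bit) and minimized at p=0 or p=1 (H=0).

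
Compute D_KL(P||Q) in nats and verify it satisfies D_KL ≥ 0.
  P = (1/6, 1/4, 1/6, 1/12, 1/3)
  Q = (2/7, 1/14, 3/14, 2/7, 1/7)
0.3612 nats

KL divergence satisfies the Gibbs inequality: D_KL(P||Q) ≥ 0 for all distributions P, Q.

D_KL(P||Q) = Σ p(x) log(p(x)/q(x))
Term by term:
  x=0: 1/6 × log_e[(1/6)/(2/7)] = -0.0898
  x=1: 1/4 × log_e[(1/4)/(1/14)] = 0.3132
  x=2: 1/6 × log_e[(1/6)/(3/14)] = -0.0419
  x=3: 1/12 × log_e[(1/12)/(2/7)] = -0.1027
  x=4: 1/3 × log_e[(1/3)/(1/7)] = 0.2824
D_KL(P||Q) = 0.3612 nats

D_KL(P||Q) = 0.3612 ≥ 0 ✓

This non-negativity is a fundamental property: relative entropy cannot be negative because it measures how different Q is from P.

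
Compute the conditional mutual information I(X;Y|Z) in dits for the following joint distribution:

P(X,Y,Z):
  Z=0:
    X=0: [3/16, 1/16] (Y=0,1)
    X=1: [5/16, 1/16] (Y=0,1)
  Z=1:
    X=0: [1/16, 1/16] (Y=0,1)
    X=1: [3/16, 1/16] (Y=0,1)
0.0064 dits

Conditional mutual information: I(X;Y|Z) = H(X|Z) + H(Y|Z) - H(X,Y|Z)

H(Z) = 0.2873
H(X,Z) = 0.5737 → H(X|Z) = 0.2863
H(Y,Z) = 0.5268 → H(Y|Z) = 0.2395
H(X,Y,Z) = 0.8068 → H(X,Y|Z) = 0.5195

I(X;Y|Z) = 0.2863 + 0.2395 - 0.5195 = 0.0064 dits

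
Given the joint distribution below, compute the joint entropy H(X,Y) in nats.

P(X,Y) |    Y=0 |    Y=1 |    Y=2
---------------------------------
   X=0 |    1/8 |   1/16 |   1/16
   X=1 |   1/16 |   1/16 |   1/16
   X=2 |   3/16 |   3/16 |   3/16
2.0680 nats

Joint entropy is H(X,Y) = -Σ_{x,y} p(x,y) log p(x,y).

Summing over all non-zero entries:
H(X,Y) = -[1/8·log_e(1/8) + 1/16·log_e(1/16) + 1/16·log_e(1/16) + 1/16·log_e(1/16) + 1/16·log_e(1/16) + 1/16·log_e(1/16) + 3/16·log_e(3/16) + 3/16·log_e(3/16) + 3/16·log_e(3/16)]
H(X,Y) = 2.0680 nats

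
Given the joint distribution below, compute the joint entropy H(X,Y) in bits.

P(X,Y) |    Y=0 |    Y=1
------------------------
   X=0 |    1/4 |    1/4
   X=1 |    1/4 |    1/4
2.0000 bits

Joint entropy is H(X,Y) = -Σ_{x,y} p(x,y) log p(x,y).

Summing over all non-zero entries:
H(X,Y) = -[1/4·log_2(1/4) + 1/4·log_2(1/4) + 1/4·log_2(1/4) + 1/4·log_2(1/4)]
H(X,Y) = 2.0000 bits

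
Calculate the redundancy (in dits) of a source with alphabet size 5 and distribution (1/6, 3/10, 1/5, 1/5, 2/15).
0.0162 dits

Redundancy measures how far a source is from maximum entropy:
R = H_max - H(X)

Maximum entropy for 5 symbols: H_max = log_10(5) = 0.6990 dits
Actual entropy: H(X) = 0.6828 dits
Redundancy: R = 0.6990 - 0.6828 = 0.0162 dits

This redundancy represents potential for compression: the source could be compressed by 0.0162 dits per symbol.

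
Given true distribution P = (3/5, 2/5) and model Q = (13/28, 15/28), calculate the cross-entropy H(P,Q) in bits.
1.0243 bits

Cross-entropy: H(P,Q) = -Σ p(x) log q(x)

Alternatively: H(P,Q) = H(P) + D_KL(P||Q)
H(P) = 0.9710 bits
D_KL(P||Q) = 0.0534 bits

H(P,Q) = 0.9710 + 0.0534 = 1.0243 bits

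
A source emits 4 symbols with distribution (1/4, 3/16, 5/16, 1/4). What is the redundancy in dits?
0.0069 dits

Redundancy measures how far a source is from maximum entropy:
R = H_max - H(X)

Maximum entropy for 4 symbols: H_max = log_10(4) = 0.6021 dits
Actual entropy: H(X) = 0.5952 dits
Redundancy: R = 0.6021 - 0.5952 = 0.0069 dits

This redundancy represents potential for compression: the source could be compressed by 0.0069 dits per symbol.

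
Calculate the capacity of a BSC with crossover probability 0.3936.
0.0329 bits

For a binary symmetric channel (BSC) with error probability p:
Capacity C = 1 - H(p) bits per symbol

where H(p) = -p log₂(p) - (1-p) log₂(1-p) is the binary entropy function.

H(0.3936) = 0.9671 bits
C = 1 - 0.9671 = 0.0329 bits per symbol

This means we can reliably transmit up to 0.0329 bits of information per channel use.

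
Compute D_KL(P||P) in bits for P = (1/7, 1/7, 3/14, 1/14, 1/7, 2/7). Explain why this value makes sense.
0.0000 bits

KL divergence satisfies the Gibbs inequality: D_KL(P||Q) ≥ 0 for all distributions P, Q.

D_KL(P||Q) = Σ p(x) log(p(x)/q(x))
Each term is p(x) × log_2(p(x)/p(x)) = p(x) × log_2(1) = 0, so the sum is 0.
D_KL(P||Q) = 0.0000 bits

When P = Q, the KL divergence is exactly 0, as there is no 'divergence' between identical distributions.

This non-negativity is a fundamental property: relative entropy cannot be negative because it measures how different Q is from P.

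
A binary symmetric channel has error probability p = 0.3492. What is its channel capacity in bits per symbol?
0.0666 bits

For a binary symmetric channel (BSC) with error probability p:
Capacity C = 1 - H(p) bits per symbol

where H(p) = -p log₂(p) - (1-p) log₂(1-p) is the binary entropy function.

H(0.3492) = 0.9334 bits
C = 1 - 0.9334 = 0.0666 bits per symbol

This means we can reliably transmit up to 0.0666 bits of information per channel use.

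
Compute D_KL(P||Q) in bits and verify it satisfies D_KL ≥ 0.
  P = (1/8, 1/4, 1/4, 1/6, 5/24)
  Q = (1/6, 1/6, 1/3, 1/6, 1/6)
0.0577 bits

KL divergence satisfies the Gibbs inequality: D_KL(P||Q) ≥ 0 for all distributions P, Q.

D_KL(P||Q) = Σ p(x) log(p(x)/q(x))
Term by term:
  x=0: 1/8 × log_2[(1/8)/(1/6)] = -0.0519
  x=1: 1/4 × log_2[(1/4)/(1/6)] = 0.1462
  x=2: 1/4 × log_2[(1/4)/(1/3)] = -0.1038
  x=3: 1/6 × log_2[(1/6)/(1/6)] = 0.0000
  x=4: 5/24 × log_2[(5/24)/(1/6)] = 0.0671
D_KL(P||Q) = 0.0577 bits

D_KL(P||Q) = 0.0577 ≥ 0 ✓

This non-negativity is a fundamental property: relative entropy cannot be negative because it measures how different Q is from P.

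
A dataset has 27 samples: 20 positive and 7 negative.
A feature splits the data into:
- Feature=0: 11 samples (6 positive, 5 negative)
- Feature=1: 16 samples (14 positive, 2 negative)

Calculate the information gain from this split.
0.0985 bits

Information Gain = H(Y) - H(Y|Feature)

Before split:
P(positive) = 20/27 = 0.7407
H(Y) = 0.8256 bits

After split:
Feature=0: H = 0.9940 bits (weight = 11/27)
Feature=1: H = 0.5436 bits (weight = 16/27)
H(Y|Feature) = (11/27)×0.9940 + (16/27)×0.5436 = 0.7271 bits

Information Gain = 0.8256 - 0.7271 = 0.0985 bits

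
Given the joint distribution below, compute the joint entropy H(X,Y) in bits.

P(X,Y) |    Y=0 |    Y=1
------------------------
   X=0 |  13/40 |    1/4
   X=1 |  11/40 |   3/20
1.9497 bits

Joint entropy is H(X,Y) = -Σ_{x,y} p(x,y) log p(x,y).

Summing over all non-zero entries:
H(X,Y) = -[13/40·log_2(13/40) + 1/4·log_2(1/4) + 11/40·log_2(11/40) + 3/20·log_2(3/20)]
H(X,Y) = 1.9497 bits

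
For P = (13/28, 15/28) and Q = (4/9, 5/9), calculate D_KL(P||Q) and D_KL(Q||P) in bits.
D_KL(P||Q) = 0.0011, D_KL(Q||P) = 0.0011

KL divergence is not symmetric: D_KL(P||Q) ≠ D_KL(Q||P) in general.

D_KL(P||Q) = 0.0011 bits
D_KL(Q||P) = 0.0011 bits

In this case they happen to be equal (to 4 decimal places).

This asymmetry is why KL divergence is not a true distance metric.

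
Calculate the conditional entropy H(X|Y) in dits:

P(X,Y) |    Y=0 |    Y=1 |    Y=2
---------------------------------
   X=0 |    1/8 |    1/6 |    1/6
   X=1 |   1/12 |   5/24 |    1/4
0.2946 dits

Using the chain rule: H(X|Y) = H(X,Y) - H(Y)

First, compute H(X,Y) = 0.7546 dits

Marginal P(Y) = (5/24, 3/8, 5/12)
H(Y) = 0.4601 dits

H(X|Y) = H(X,Y) - H(Y) = 0.7546 - 0.4601 = 0.2946 dits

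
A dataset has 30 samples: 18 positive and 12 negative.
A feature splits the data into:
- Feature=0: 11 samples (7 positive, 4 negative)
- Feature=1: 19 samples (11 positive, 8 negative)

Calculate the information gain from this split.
0.0023 bits

Information Gain = H(Y) - H(Y|Feature)

Before split:
P(positive) = 18/30 = 0.6000
H(Y) = 0.9710 bits

After split:
Feature=0: H = 0.9457 bits (weight = 11/30)
Feature=1: H = 0.9819 bits (weight = 19/30)
H(Y|Feature) = (11/30)×0.9457 + (19/30)×0.9819 = 0.9686 bits

Information Gain = 0.9710 - 0.9686 = 0.0023 bits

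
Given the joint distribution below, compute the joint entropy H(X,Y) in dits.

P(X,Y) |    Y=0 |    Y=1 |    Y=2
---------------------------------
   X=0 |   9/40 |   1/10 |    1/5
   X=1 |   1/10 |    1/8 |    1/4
0.7490 dits

Joint entropy is H(X,Y) = -Σ_{x,y} p(x,y) log p(x,y).

Summing over all non-zero entries:
H(X,Y) = -[9/40·log_10(9/40) + 1/10·log_10(1/10) + 1/5·log_10(1/5) + 1/10·log_10(1/10) + 1/8·log_10(1/8) + 1/4·log_10(1/4)]
H(X,Y) = 0.7490 dits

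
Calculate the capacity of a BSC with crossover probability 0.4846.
0.0007 bits

For a binary symmetric channel (BSC) with error probability p:
Capacity C = 1 - H(p) bits per symbol

where H(p) = -p log₂(p) - (1-p) log₂(1-p) is the binary entropy function.

H(0.4846) = 0.9993 bits
C = 1 - 0.9993 = 0.0007 bits per symbol

This means we can reliably transmit up to 0.0007 bits of information per channel use.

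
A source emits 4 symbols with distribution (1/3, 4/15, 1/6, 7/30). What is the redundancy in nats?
0.0294 nats

Redundancy measures how far a source is from maximum entropy:
R = H_max - H(X)

Maximum entropy for 4 symbols: H_max = log_e(4) = 1.3863 nats
Actual entropy: H(X) = 1.3569 nats
Redundancy: R = 1.3863 - 1.3569 = 0.0294 nats

This redundancy represents potential for compression: the source could be compressed by 0.0294 nats per symbol.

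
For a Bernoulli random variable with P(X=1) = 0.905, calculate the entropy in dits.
0.1363 dits

The binary entropy function is:
H(p) = -p log(p) - (1-p) log(1-p)

H(0.905) = -0.905 × log_10(0.905) - 0.095 × log_10(0.095)
H(0.905) = 0.1363 dits

Note: Binary entropy is maximized at p=0.5 (H=1 bit) and minimized at p=0 or p=1 (H=0).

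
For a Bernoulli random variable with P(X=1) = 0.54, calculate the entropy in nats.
0.6899 nats

The binary entropy function is:
H(p) = -p log(p) - (1-p) log(1-p)

H(0.54) = -0.54 × log_e(0.54) - 0.46 × log_e(0.46)
H(0.54) = 0.6899 nats

Note: Binary entropy is maximized at p=0.5 (H=1 bit) and minimized at p=0 or p=1 (H=0).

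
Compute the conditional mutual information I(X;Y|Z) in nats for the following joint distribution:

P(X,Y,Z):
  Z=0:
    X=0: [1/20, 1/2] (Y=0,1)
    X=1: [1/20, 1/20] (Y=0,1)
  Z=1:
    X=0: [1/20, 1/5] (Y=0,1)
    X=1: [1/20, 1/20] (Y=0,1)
0.0572 nats

Conditional mutual information: I(X;Y|Z) = H(X|Z) + H(Y|Z) - H(X,Y|Z)

H(Z) = 0.6474
H(X,Z) = 1.1359 → H(X|Z) = 0.4885
H(Y,Z) = 1.1359 → H(Y|Z) = 0.4885
H(X,Y,Z) = 1.5672 → H(X,Y|Z) = 0.9197

I(X;Y|Z) = 0.4885 + 0.4885 - 0.9197 = 0.0572 nats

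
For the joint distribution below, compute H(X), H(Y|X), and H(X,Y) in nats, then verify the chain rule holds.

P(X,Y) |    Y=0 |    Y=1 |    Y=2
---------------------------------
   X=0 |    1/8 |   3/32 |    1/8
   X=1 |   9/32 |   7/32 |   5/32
H(X,Y) = 1.7211, H(X) = 0.6435, H(Y|X) = 1.0776 (all in nats)

Chain rule: H(X,Y) = H(X) + H(Y|X)

Left side — joint entropy directly:
H(X,Y) = -Σ p(x,y) log p(x,y) = 1.7211 nats

Right side — compute H(Y|X) from the conditional distributions:
P(X) = (11/32, 21/32), so H(X) = 0.6435 nats
H(Y|X) = Σ_x P(X=x) · H(Y|X=x):
  P(Y|X=0) = (4/11, 3/11, 4/11), H(Y|X=0) = 1.0901, weight P(X=0) = 11/32
  P(Y|X=1) = (3/7, 1/3, 5/21), H(Y|X=1) = 1.0710, weight P(X=1) = 21/32
H(Y|X) = 1.0776 nats

H(X) + H(Y|X) = 0.6435 + 1.0776 = 1.7211 nats

Both sides equal 1.7211 nats. ✓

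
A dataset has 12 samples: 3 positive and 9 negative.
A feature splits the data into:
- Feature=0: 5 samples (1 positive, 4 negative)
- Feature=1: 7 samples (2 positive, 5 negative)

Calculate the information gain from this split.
0.0070 bits

Information Gain = H(Y) - H(Y|Feature)

Before split:
P(positive) = 3/12 = 0.2500
H(Y) = 0.8113 bits

After split:
Feature=0: H = 0.7219 bits (weight = 5/12)
Feature=1: H = 0.8631 bits (weight = 7/12)
H(Y|Feature) = (5/12)×0.7219 + (7/12)×0.8631 = 0.8043 bits

Information Gain = 0.8113 - 0.8043 = 0.0070 bits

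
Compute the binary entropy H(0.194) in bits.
0.7098 bits

The binary entropy function is:
H(p) = -p log(p) - (1-p) log(1-p)

H(0.194) = -0.194 × log_2(0.194) - 0.806 × log_2(0.806)
H(0.194) = 0.7098 bits

Note: Binary entropy is maximized at p=0.5 (H=1 bit) and minimized at p=0 or p=1 (H=0).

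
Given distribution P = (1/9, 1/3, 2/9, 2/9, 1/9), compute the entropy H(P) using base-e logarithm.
1.5230 nats

Shannon entropy is H(X) = -Σ p(x) log p(x).

For P = (1/9, 1/3, 2/9, 2/9, 1/9):
H = -1/9 × log_e(1/9) -1/3 × log_e(1/3) -2/9 × log_e(2/9) -2/9 × log_e(2/9) -1/9 × log_e(1/9)
H = 1.5230 nats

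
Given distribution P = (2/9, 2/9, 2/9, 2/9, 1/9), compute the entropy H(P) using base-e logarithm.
1.5811 nats

Shannon entropy is H(X) = -Σ p(x) log p(x).

For P = (2/9, 2/9, 2/9, 2/9, 1/9):
H = -2/9 × log_e(2/9) -2/9 × log_e(2/9) -2/9 × log_e(2/9) -2/9 × log_e(2/9) -1/9 × log_e(1/9)
H = 1.5811 nats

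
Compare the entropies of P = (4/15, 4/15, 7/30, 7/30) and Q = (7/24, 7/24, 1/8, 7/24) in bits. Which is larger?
P

Computing entropies in bits:
H(P) = 1.9968
H(Q) = 1.9304

Distribution P has higher entropy.

Intuition: The distribution closer to uniform (more spread out) has higher entropy.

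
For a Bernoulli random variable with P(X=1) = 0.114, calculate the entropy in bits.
0.5119 bits

The binary entropy function is:
H(p) = -p log(p) - (1-p) log(1-p)

H(0.114) = -0.114 × log_2(0.114) - 0.886 × log_2(0.886)
H(0.114) = 0.5119 bits

Note: Binary entropy is maximized at p=0.5 (H=1 bit) and minimized at p=0 or p=1 (H=0).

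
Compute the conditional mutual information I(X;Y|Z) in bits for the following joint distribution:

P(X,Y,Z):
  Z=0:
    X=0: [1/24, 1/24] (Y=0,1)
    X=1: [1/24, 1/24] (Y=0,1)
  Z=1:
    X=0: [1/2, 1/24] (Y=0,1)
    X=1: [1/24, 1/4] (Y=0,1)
0.3939 bits

Conditional mutual information: I(X;Y|Z) = H(X|Z) + H(Y|Z) - H(X,Y|Z)

H(Z) = 0.6500
H(X,Z) = 1.5951 → H(X|Z) = 0.9451
H(Y,Z) = 1.5951 → H(Y|Z) = 0.9451
H(X,Y,Z) = 2.1462 → H(X,Y|Z) = 1.4962

I(X;Y|Z) = 0.9451 + 0.9451 - 1.4962 = 0.3939 bits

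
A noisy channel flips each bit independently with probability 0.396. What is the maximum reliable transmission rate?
0.0314 bits

For a binary symmetric channel (BSC) with error probability p:
Capacity C = 1 - H(p) bits per symbol

where H(p) = -p log₂(p) - (1-p) log₂(1-p) is the binary entropy function.

H(0.396) = 0.9686 bits
C = 1 - 0.9686 = 0.0314 bits per symbol

This means we can reliably transmit up to 0.0314 bits of information per channel use.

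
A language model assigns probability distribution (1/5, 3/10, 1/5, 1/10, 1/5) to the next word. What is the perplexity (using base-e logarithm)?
4.7451

Perplexity is e^H (or exp(H) for natural log).

First, H = -Σ p log p = 1.5571 nats
Perplexity = e^1.5571 = 4.7451

Interpretation: The model's uncertainty is equivalent to choosing uniformly among 4.7 options.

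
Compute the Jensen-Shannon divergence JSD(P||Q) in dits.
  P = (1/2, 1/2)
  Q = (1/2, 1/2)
0.0000 dits

Jensen-Shannon divergence is:
JSD(P||Q) = 0.5 × D_KL(P||M) + 0.5 × D_KL(Q||M)
where M = 0.5 × (P + Q) is the mixture distribution.

M = 0.5 × (1/2, 1/2) + 0.5 × (1/2, 1/2) = (1/2, 1/2)

D_KL(P||M) = 0.0000 dits
D_KL(Q||M) = 0.0000 dits

JSD(P||Q) = 0.5 × 0.0000 + 0.5 × 0.0000 = 0.0000 dits

Unlike KL divergence, JSD is symmetric and bounded: 0 ≤ JSD ≤ log(2).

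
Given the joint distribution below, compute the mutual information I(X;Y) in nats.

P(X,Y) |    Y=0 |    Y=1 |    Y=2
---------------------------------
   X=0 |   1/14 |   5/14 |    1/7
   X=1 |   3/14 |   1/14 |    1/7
0.1311 nats

Mutual information: I(X;Y) = H(X) + H(Y) - H(X,Y)

Marginals:
P(X) = (4/7, 3/7), H(X) = 0.6829 nats
P(Y) = (2/7, 3/7, 2/7), H(Y) = 1.0790 nats

Joint entropy: H(X,Y) = 1.6308 nats

I(X;Y) = 0.6829 + 1.0790 - 1.6308 = 0.1311 nats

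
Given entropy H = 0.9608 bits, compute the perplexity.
1.9464

Perplexity is 2^H (or exp(H) for natural log).

H = 0.9608 bits
Perplexity = 2^0.9608 = 1.9464

Interpretation: The model's uncertainty is equivalent to choosing uniformly among 1.9 options.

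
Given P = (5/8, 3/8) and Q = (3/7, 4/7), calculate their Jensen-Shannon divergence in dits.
0.0085 dits

Jensen-Shannon divergence is:
JSD(P||Q) = 0.5 × D_KL(P||M) + 0.5 × D_KL(Q||M)
where M = 0.5 × (P + Q) is the mixture distribution.

M = 0.5 × (5/8, 3/8) + 0.5 × (3/7, 4/7) = (0.526786, 0.473214)

D_KL(P||M) = 0.0085 dits
D_KL(Q||M) = 0.0084 dits

JSD(P||Q) = 0.5 × 0.0085 + 0.5 × 0.0084 = 0.0085 dits

Unlike KL divergence, JSD is symmetric and bounded: 0 ≤ JSD ≤ log(2).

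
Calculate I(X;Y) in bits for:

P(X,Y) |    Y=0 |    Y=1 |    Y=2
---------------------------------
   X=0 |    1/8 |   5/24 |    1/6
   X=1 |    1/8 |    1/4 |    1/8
0.0070 bits

Mutual information: I(X;Y) = H(X) + H(Y) - H(X,Y)

Marginals:
P(X) = (1/2, 1/2), H(X) = 1.0000 bits
P(Y) = (1/4, 11/24, 7/24), H(Y) = 1.5343 bits

Joint entropy: H(X,Y) = 2.5273 bits

I(X;Y) = 1.0000 + 1.5343 - 2.5273 = 0.0070 bits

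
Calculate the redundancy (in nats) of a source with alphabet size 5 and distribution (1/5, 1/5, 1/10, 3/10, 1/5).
0.0523 nats

Redundancy measures how far a source is from maximum entropy:
R = H_max - H(X)

Maximum entropy for 5 symbols: H_max = log_e(5) = 1.6094 nats
Actual entropy: H(X) = 1.5571 nats
Redundancy: R = 1.6094 - 1.5571 = 0.0523 nats

This redundancy represents potential for compression: the source could be compressed by 0.0523 nats per symbol.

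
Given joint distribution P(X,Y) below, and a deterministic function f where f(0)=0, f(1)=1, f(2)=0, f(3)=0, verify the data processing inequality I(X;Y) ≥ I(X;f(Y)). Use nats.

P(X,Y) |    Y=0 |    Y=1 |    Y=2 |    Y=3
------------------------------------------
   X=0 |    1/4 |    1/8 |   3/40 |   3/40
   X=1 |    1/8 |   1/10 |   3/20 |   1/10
I(X;Y) = 0.0359, I(X;f(Y)) = 0.0005, inequality holds: 0.0359 ≥ 0.0005

Data Processing Inequality: For any Markov chain X → Y → Z, we have I(X;Y) ≥ I(X;Z).

Here Z = f(Y) is a deterministic function of Y, forming X → Y → Z.

Original I(X;Y) = 0.0359 nats

After applying f:
P(X,Z) where Z=f(Y):
- P(X,Z=0) = P(X,Y=0) + P(X,Y=2) + P(X,Y=3)
- P(X,Z=1) = P(X,Y=1)

I(X;Z) = I(X;f(Y)) = 0.0005 nats

Verification: 0.0359 ≥ 0.0005 ✓

Information cannot be created by processing; the function f can only lose information about X.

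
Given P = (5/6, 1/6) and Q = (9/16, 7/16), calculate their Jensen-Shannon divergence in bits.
0.0645 bits

Jensen-Shannon divergence is:
JSD(P||Q) = 0.5 × D_KL(P||M) + 0.5 × D_KL(Q||M)
where M = 0.5 × (P + Q) is the mixture distribution.

M = 0.5 × (5/6, 1/6) + 0.5 × (9/16, 7/16) = (0.697917, 0.302083)

D_KL(P||M) = 0.0702 bits
D_KL(Q||M) = 0.0587 bits

JSD(P||Q) = 0.5 × 0.0702 + 0.5 × 0.0587 = 0.0645 bits

Unlike KL divergence, JSD is symmetric and bounded: 0 ≤ JSD ≤ log(2).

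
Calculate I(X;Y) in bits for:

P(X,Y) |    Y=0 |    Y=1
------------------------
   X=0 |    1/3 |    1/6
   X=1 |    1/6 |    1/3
0.0817 bits

Mutual information: I(X;Y) = H(X) + H(Y) - H(X,Y)

Marginals:
P(X) = (1/2, 1/2), H(X) = 1.0000 bits
P(Y) = (1/2, 1/2), H(Y) = 1.0000 bits

Joint entropy: H(X,Y) = 1.9183 bits

I(X;Y) = 1.0000 + 1.0000 - 1.9183 = 0.0817 bits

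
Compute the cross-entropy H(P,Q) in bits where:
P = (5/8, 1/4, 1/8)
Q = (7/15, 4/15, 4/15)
1.4023 bits

Cross-entropy: H(P,Q) = -Σ p(x) log q(x)

Alternatively: H(P,Q) = H(P) + D_KL(P||Q)
H(P) = 1.2988 bits
D_KL(P||Q) = 0.1035 bits

H(P,Q) = 1.2988 + 0.1035 = 1.4023 bits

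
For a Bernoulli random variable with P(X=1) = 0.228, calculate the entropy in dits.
0.2332 dits

The binary entropy function is:
H(p) = -p log(p) - (1-p) log(1-p)

H(0.228) = -0.228 × log_10(0.228) - 0.772 × log_10(0.772)
H(0.228) = 0.2332 dits

Note: Binary entropy is maximized at p=0.5 (H=1 bit) and minimized at p=0 or p=1 (H=0).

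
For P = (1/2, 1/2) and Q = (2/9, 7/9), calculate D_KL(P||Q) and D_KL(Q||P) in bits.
D_KL(P||Q) = 0.2662, D_KL(Q||P) = 0.2358

KL divergence is not symmetric: D_KL(P||Q) ≠ D_KL(Q||P) in general.

D_KL(P||Q) = 0.2662 bits
D_KL(Q||P) = 0.2358 bits

No, they are not equal!

This asymmetry is why KL divergence is not a true distance metric.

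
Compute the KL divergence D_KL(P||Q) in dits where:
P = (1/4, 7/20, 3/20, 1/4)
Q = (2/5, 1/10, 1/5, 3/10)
0.1009 dits

KL divergence: D_KL(P||Q) = Σ p(x) log(p(x)/q(x))

Computing term by term:
  x=0: 1/4 × log_10[(1/4)/(2/5)] = 1/4 × -0.2041 = -0.0510
  x=1: 7/20 × log_10[(7/20)/(1/10)] = 7/20 × 0.5441 = 0.1904
  x=2: 3/20 × log_10[(3/20)/(1/5)] = 3/20 × -0.1249 = -0.0187
  x=3: 1/4 × log_10[(1/4)/(3/10)] = 1/4 × -0.0792 = -0.0198

D_KL(P||Q) = 0.1009 dits

Note: KL divergence is always non-negative and equals 0 iff P = Q.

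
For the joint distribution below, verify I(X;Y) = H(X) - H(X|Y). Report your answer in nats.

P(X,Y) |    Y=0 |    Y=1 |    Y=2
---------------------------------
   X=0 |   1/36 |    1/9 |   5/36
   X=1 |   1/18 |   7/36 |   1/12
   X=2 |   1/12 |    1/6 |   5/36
I(X;Y) = 0.0263 nats

Mutual information has multiple equivalent forms:
- I(X;Y) = H(X) - H(X|Y)
- I(X;Y) = H(Y) - H(Y|X)
- I(X;Y) = H(X) + H(Y) - H(X,Y)

Computing all quantities:
H(X) = 1.0893, H(Y) = 1.0208, H(X,Y) = 2.0838
H(X|Y) = 1.0631, H(Y|X) = 0.9945

Verification:
H(X) - H(X|Y) = 1.0893 - 1.0631 = 0.0263
H(Y) - H(Y|X) = 1.0208 - 0.9945 = 0.0263
H(X) + H(Y) - H(X,Y) = 1.0893 + 1.0208 - 2.0838 = 0.0263

All forms give I(X;Y) = 0.0263 nats. ✓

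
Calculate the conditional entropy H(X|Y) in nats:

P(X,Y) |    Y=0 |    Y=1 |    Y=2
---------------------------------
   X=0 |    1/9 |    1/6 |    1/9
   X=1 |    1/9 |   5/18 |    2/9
0.6602 nats

Using the chain rule: H(X|Y) = H(X,Y) - H(Y)

First, compute H(X,Y) = 1.7211 nats

Marginal P(Y) = (2/9, 4/9, 1/3)
H(Y) = 1.0609 nats

H(X|Y) = H(X,Y) - H(Y) = 1.7211 - 1.0609 = 0.6602 nats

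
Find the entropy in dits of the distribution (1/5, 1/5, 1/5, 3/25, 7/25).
0.6847 dits

Shannon entropy is H(X) = -Σ p(x) log p(x).

For P = (1/5, 1/5, 1/5, 3/25, 7/25):
H = -1/5 × log_10(1/5) -1/5 × log_10(1/5) -1/5 × log_10(1/5) -3/25 × log_10(3/25) -7/25 × log_10(7/25)
H = 0.6847 dits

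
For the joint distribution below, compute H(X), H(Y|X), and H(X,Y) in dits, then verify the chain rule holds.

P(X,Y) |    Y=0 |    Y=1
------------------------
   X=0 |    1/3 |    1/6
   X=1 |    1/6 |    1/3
H(X,Y) = 0.5775, H(X) = 0.3010, H(Y|X) = 0.2764 (all in dits)

Chain rule: H(X,Y) = H(X) + H(Y|X)

Left side — joint entropy directly:
H(X,Y) = -Σ p(x,y) log p(x,y) = 0.5775 dits

Right side — compute H(Y|X) from the conditional distributions:
P(X) = (1/2, 1/2), so H(X) = 0.3010 dits
H(Y|X) = Σ_x P(X=x) · H(Y|X=x):
  P(Y|X=0) = (2/3, 1/3), H(Y|X=0) = 0.2764, weight P(X=0) = 1/2
  P(Y|X=1) = (1/3, 2/3), H(Y|X=1) = 0.2764, weight P(X=1) = 1/2
H(Y|X) = 0.2764 dits

H(X) + H(Y|X) = 0.3010 + 0.2764 = 0.5775 dits

Both sides equal 0.5775 dits. ✓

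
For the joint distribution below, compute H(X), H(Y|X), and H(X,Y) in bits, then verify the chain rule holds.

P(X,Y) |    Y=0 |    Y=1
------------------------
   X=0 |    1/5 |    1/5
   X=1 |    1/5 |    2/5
H(X,Y) = 1.9219, H(X) = 0.9710, H(Y|X) = 0.9510 (all in bits)

Chain rule: H(X,Y) = H(X) + H(Y|X)

Left side — joint entropy directly:
H(X,Y) = -Σ p(x,y) log p(x,y) = 1.9219 bits

Right side — compute H(Y|X) from the conditional distributions:
P(X) = (2/5, 3/5), so H(X) = 0.9710 bits
H(Y|X) = Σ_x P(X=x) · H(Y|X=x):
  P(Y|X=0) = (1/2, 1/2), H(Y|X=0) = 1.0000, weight P(X=0) = 2/5
  P(Y|X=1) = (1/3, 2/3), H(Y|X=1) = 0.9183, weight P(X=1) = 3/5
H(Y|X) = 0.9510 bits

H(X) + H(Y|X) = 0.9710 + 0.9510 = 1.9219 bits

Both sides equal 1.9219 bits. ✓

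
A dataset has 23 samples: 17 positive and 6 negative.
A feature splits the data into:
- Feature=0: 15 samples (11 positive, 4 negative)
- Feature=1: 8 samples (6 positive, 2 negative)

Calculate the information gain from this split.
0.0002 bits

Information Gain = H(Y) - H(Y|Feature)

Before split:
P(positive) = 17/23 = 0.7391
H(Y) = 0.8281 bits

After split:
Feature=0: H = 0.8366 bits (weight = 15/23)
Feature=1: H = 0.8113 bits (weight = 8/23)
H(Y|Feature) = (15/23)×0.8366 + (8/23)×0.8113 = 0.8278 bits

Information Gain = 0.8281 - 0.8278 = 0.0002 bits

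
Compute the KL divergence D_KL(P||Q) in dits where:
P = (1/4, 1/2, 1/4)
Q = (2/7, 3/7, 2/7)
0.0045 dits

KL divergence: D_KL(P||Q) = Σ p(x) log(p(x)/q(x))

Computing term by term:
  x=0: 1/4 × log_10[(1/4)/(2/7)] = 1/4 × -0.0580 = -0.0145
  x=1: 1/2 × log_10[(1/2)/(3/7)] = 1/2 × 0.0669 = 0.0335
  x=2: 1/4 × log_10[(1/4)/(2/7)] = 1/4 × -0.0580 = -0.0145

D_KL(P||Q) = 0.0045 dits

Note: KL divergence is always non-negative and equals 0 iff P = Q.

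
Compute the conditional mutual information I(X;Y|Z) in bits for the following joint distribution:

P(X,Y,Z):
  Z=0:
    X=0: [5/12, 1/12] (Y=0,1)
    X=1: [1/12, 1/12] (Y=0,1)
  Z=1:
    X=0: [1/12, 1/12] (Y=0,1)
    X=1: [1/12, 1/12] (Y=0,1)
0.0492 bits

Conditional mutual information: I(X;Y|Z) = H(X|Z) + H(Y|Z) - H(X,Y|Z)

H(Z) = 0.9183
H(X,Z) = 1.7925 → H(X|Z) = 0.8742
H(Y,Z) = 1.7925 → H(Y|Z) = 0.8742
H(X,Y,Z) = 2.6175 → H(X,Y|Z) = 1.6992

I(X;Y|Z) = 0.8742 + 0.8742 - 1.6992 = 0.0492 bits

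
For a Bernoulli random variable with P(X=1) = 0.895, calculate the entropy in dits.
0.1459 dits

The binary entropy function is:
H(p) = -p log(p) - (1-p) log(1-p)

H(0.895) = -0.895 × log_10(0.895) - 0.105 × log_10(0.105)
H(0.895) = 0.1459 dits

Note: Binary entropy is maximized at p=0.5 (H=1 bit) and minimized at p=0 or p=1 (H=0).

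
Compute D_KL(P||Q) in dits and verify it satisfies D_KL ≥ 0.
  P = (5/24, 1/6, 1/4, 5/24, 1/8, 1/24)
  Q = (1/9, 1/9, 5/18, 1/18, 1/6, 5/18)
0.1444 dits

KL divergence satisfies the Gibbs inequality: D_KL(P||Q) ≥ 0 for all distributions P, Q.

D_KL(P||Q) = Σ p(x) log(p(x)/q(x))
Term by term:
  x=0: 5/24 × log_10[(5/24)/(1/9)] = 0.0569
  x=1: 1/6 × log_10[(1/6)/(1/9)] = 0.0293
  x=2: 1/4 × log_10[(1/4)/(5/18)] = -0.0114
  x=3: 5/24 × log_10[(5/24)/(1/18)] = 0.1196
  x=4: 1/8 × log_10[(1/8)/(1/6)] = -0.0156
  x=5: 1/24 × log_10[(1/24)/(5/18)] = -0.0343
D_KL(P||Q) = 0.1444 dits

D_KL(P||Q) = 0.1444 ≥ 0 ✓

This non-negativity is a fundamental property: relative entropy cannot be negative because it measures how different Q is from P.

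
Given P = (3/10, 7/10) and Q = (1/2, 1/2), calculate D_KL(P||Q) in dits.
0.0357 dits

KL divergence: D_KL(P||Q) = Σ p(x) log(p(x)/q(x))

Computing term by term:
  x=0: 3/10 × log_10[(3/10)/(1/2)] = 3/10 × -0.2218 = -0.0666
  x=1: 7/10 × log_10[(7/10)/(1/2)] = 7/10 × 0.1461 = 0.1023

D_KL(P||Q) = 0.0357 dits

Note: KL divergence is always non-negative and equals 0 iff P = Q.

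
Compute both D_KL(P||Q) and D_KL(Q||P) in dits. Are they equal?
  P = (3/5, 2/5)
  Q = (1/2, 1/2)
D_KL(P||Q) = 0.0087, D_KL(Q||P) = 0.0089

KL divergence is not symmetric: D_KL(P||Q) ≠ D_KL(Q||P) in general.

D_KL(P||Q) = 0.0087 dits
D_KL(Q||P) = 0.0089 dits

No, they are not equal!

This asymmetry is why KL divergence is not a true distance metric.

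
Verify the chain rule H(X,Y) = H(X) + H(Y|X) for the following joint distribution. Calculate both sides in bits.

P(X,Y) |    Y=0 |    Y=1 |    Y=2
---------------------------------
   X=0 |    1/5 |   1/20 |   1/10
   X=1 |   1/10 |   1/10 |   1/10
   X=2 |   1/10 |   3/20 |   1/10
H(X,Y) = 3.0842, H(X) = 1.5813, H(Y|X) = 1.5029 (all in bits)

Chain rule: H(X,Y) = H(X) + H(Y|X)

Left side — joint entropy directly:
H(X,Y) = -Σ p(x,y) log p(x,y) = 3.0842 bits

Right side — compute H(Y|X) from the conditional distributions:
P(X) = (7/20, 3/10, 7/20), so H(X) = 1.5813 bits
H(Y|X) = Σ_x P(X=x) · H(Y|X=x):
  P(Y|X=0) = (4/7, 1/7, 2/7), H(Y|X=0) = 1.3788, weight P(X=0) = 7/20
  P(Y|X=1) = (1/3, 1/3, 1/3), H(Y|X=1) = 1.5850, weight P(X=1) = 3/10
  P(Y|X=2) = (2/7, 3/7, 2/7), H(Y|X=2) = 1.5567, weight P(X=2) = 7/20
H(Y|X) = 1.5029 bits

H(X) + H(Y|X) = 1.5813 + 1.5029 = 3.0842 bits

Both sides equal 3.0842 bits. ✓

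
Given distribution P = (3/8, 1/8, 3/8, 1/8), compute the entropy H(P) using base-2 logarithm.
1.8113 bits

Shannon entropy is H(X) = -Σ p(x) log p(x).

For P = (3/8, 1/8, 3/8, 1/8):
H = -3/8 × log_2(3/8) -1/8 × log_2(1/8) -3/8 × log_2(3/8) -1/8 × log_2(1/8)
H = 1.8113 bits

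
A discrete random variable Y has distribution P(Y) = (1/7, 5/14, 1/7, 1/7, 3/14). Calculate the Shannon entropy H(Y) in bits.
2.2099 bits

Shannon entropy is H(X) = -Σ p(x) log p(x).

For P = (1/7, 5/14, 1/7, 1/7, 3/14):
H = -1/7 × log_2(1/7) -5/14 × log_2(5/14) -1/7 × log_2(1/7) -1/7 × log_2(1/7) -3/14 × log_2(3/14)
H = 2.2099 bits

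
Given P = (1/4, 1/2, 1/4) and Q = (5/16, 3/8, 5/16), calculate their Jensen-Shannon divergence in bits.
0.0115 bits

Jensen-Shannon divergence is:
JSD(P||Q) = 0.5 × D_KL(P||M) + 0.5 × D_KL(Q||M)
where M = 0.5 × (P + Q) is the mixture distribution.

M = 0.5 × (1/4, 1/2, 1/4) + 0.5 × (5/16, 3/8, 5/16) = (9/32, 7/16, 9/32)

D_KL(P||M) = 0.0114 bits
D_KL(Q||M) = 0.0116 bits

JSD(P||Q) = 0.5 × 0.0114 + 0.5 × 0.0116 = 0.0115 bits

Unlike KL divergence, JSD is symmetric and bounded: 0 ≤ JSD ≤ log(2).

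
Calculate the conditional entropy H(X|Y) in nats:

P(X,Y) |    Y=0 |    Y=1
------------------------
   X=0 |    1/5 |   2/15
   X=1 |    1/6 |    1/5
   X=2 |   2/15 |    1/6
1.0852 nats

Using the chain rule: H(X|Y) = H(X,Y) - H(Y)

First, compute H(X,Y) = 1.7783 nats

Marginal P(Y) = (1/2, 1/2)
H(Y) = 0.6931 nats

H(X|Y) = H(X,Y) - H(Y) = 1.7783 - 0.6931 = 1.0852 nats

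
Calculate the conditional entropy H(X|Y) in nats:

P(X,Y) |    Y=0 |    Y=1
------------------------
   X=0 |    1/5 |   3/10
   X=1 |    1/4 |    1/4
0.6881 nats

Using the chain rule: H(X|Y) = H(X,Y) - H(Y)

First, compute H(X,Y) = 1.3762 nats

Marginal P(Y) = (9/20, 11/20)
H(Y) = 0.6881 nats

H(X|Y) = H(X,Y) - H(Y) = 1.3762 - 0.6881 = 0.6881 nats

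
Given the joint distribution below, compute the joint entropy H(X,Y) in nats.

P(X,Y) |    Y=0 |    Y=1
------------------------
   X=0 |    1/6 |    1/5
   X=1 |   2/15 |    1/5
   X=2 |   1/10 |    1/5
1.7632 nats

Joint entropy is H(X,Y) = -Σ_{x,y} p(x,y) log p(x,y).

Summing over all non-zero entries:
H(X,Y) = -[1/6·log_e(1/6) + 1/5·log_e(1/5) + 2/15·log_e(2/15) + 1/5·log_e(1/5) + 1/10·log_e(1/10) + 1/5·log_e(1/5)]
H(X,Y) = 1.7632 nats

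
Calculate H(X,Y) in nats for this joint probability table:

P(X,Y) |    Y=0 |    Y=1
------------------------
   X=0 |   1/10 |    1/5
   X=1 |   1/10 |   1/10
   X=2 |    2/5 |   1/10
1.6094 nats

Joint entropy is H(X,Y) = -Σ_{x,y} p(x,y) log p(x,y).

Summing over all non-zero entries:
H(X,Y) = -[1/10·log_e(1/10) + 1/5·log_e(1/5) + 1/10·log_e(1/10) + 1/10·log_e(1/10) + 2/5·log_e(2/5) + 1/10·log_e(1/10)]
H(X,Y) = 1.6094 nats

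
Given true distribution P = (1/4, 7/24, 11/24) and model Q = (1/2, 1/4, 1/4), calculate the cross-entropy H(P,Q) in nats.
1.2130 nats

Cross-entropy: H(P,Q) = -Σ p(x) log q(x)

Alternatively: H(P,Q) = H(P) + D_KL(P||Q)
H(P) = 1.0635 nats
D_KL(P||Q) = 0.1495 nats

H(P,Q) = 1.0635 + 0.1495 = 1.2130 nats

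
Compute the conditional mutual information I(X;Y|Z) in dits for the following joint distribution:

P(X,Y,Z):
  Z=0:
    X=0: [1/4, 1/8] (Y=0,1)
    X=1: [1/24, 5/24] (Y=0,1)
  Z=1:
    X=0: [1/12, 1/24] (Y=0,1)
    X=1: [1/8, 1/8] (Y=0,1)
0.0370 dits

Conditional mutual information: I(X;Y|Z) = H(X|Z) + H(Y|Z) - H(X,Y|Z)

H(Z) = 0.2873
H(X,Z) = 0.5737 → H(X|Z) = 0.2863
H(Y,Z) = 0.5867 → H(Y|Z) = 0.2994
H(X,Y,Z) = 0.8360 → H(X,Y|Z) = 0.5487

I(X;Y|Z) = 0.2863 + 0.2994 - 0.5487 = 0.0370 dits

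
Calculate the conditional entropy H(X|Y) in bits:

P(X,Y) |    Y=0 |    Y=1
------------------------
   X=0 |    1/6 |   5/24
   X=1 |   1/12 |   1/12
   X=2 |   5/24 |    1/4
1.4763 bits

Using the chain rule: H(X|Y) = H(X,Y) - H(Y)

First, compute H(X,Y) = 2.4713 bits

Marginal P(Y) = (11/24, 13/24)
H(Y) = 0.9950 bits

H(X|Y) = H(X,Y) - H(Y) = 2.4713 - 0.9950 = 1.4763 bits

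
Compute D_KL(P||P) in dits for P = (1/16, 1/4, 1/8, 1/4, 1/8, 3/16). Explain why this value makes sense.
0.0000 dits

KL divergence satisfies the Gibbs inequality: D_KL(P||Q) ≥ 0 for all distributions P, Q.

D_KL(P||Q) = Σ p(x) log(p(x)/q(x))
Each term is p(x) × log_10(p(x)/p(x)) = p(x) × log_10(1) = 0, so the sum is 0.
D_KL(P||Q) = 0.0000 dits

When P = Q, the KL divergence is exactly 0, as there is no 'divergence' between identical distributions.

This non-negativity is a fundamental property: relative entropy cannot be negative because it measures how different Q is from P.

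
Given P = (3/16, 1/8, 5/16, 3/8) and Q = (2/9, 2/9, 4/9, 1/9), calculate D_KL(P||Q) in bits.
0.3496 bits

KL divergence: D_KL(P||Q) = Σ p(x) log(p(x)/q(x))

Computing term by term:
  x=0: 3/16 × log_2[(3/16)/(2/9)] = 3/16 × -0.2451 = -0.0460
  x=1: 1/8 × log_2[(1/8)/(2/9)] = 1/8 × -0.8301 = -0.1038
  x=2: 5/16 × log_2[(5/16)/(4/9)] = 5/16 × -0.5081 = -0.1588
  x=3: 3/8 × log_2[(3/8)/(1/9)] = 3/8 × 1.7549 = 0.6581

D_KL(P||Q) = 0.3496 bits

Note: KL divergence is always non-negative and equals 0 iff P = Q.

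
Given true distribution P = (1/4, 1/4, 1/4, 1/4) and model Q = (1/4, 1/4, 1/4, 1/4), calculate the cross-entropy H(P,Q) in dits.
0.6021 dits

Cross-entropy: H(P,Q) = -Σ p(x) log q(x)

Alternatively: H(P,Q) = H(P) + D_KL(P||Q)
H(P) = 0.6021 dits
D_KL(P||Q) = 0.0000 dits

H(P,Q) = 0.6021 + 0.0000 = 0.6021 dits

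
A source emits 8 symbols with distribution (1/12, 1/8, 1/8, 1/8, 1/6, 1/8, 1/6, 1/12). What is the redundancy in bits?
0.0409 bits

Redundancy measures how far a source is from maximum entropy:
R = H_max - H(X)

Maximum entropy for 8 symbols: H_max = log_2(8) = 3.0000 bits
Actual entropy: H(X) = 2.9591 bits
Redundancy: R = 3.0000 - 2.9591 = 0.0409 bits

This redundancy represents potential for compression: the source could be compressed by 0.0409 bits per symbol.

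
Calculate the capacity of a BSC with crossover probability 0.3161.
0.0999 bits

For a binary symmetric channel (BSC) with error probability p:
Capacity C = 1 - H(p) bits per symbol

where H(p) = -p log₂(p) - (1-p) log₂(1-p) is the binary entropy function.

H(0.3161) = 0.9001 bits
C = 1 - 0.9001 = 0.0999 bits per symbol

This means we can reliably transmit up to 0.0999 bits of information per channel use.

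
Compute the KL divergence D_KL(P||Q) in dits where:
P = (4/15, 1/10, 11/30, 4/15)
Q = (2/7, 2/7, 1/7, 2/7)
0.0885 dits

KL divergence: D_KL(P||Q) = Σ p(x) log(p(x)/q(x))

Computing term by term:
  x=0: 4/15 × log_10[(4/15)/(2/7)] = 4/15 × -0.0300 = -0.0080
  x=1: 1/10 × log_10[(1/10)/(2/7)] = 1/10 × -0.4559 = -0.0456
  x=2: 11/30 × log_10[(11/30)/(1/7)] = 11/30 × 0.4094 = 0.1501
  x=3: 4/15 × log_10[(4/15)/(2/7)] = 4/15 × -0.0300 = -0.0080

D_KL(P||Q) = 0.0885 dits

Note: KL divergence is always non-negative and equals 0 iff P = Q.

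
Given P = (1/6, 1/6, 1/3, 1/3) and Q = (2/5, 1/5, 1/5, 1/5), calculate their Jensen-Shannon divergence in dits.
0.0184 dits

Jensen-Shannon divergence is:
JSD(P||Q) = 0.5 × D_KL(P||M) + 0.5 × D_KL(Q||M)
where M = 0.5 × (P + Q) is the mixture distribution.

M = 0.5 × (1/6, 1/6, 1/3, 1/3) + 0.5 × (2/5, 1/5, 1/5, 1/5) = (0.283333, 0.183333, 4/15, 4/15)

D_KL(P||M) = 0.0193 dits
D_KL(Q||M) = 0.0175 dits

JSD(P||Q) = 0.5 × 0.0193 + 0.5 × 0.0175 = 0.0184 dits

Unlike KL divergence, JSD is symmetric and bounded: 0 ≤ JSD ≤ log(2).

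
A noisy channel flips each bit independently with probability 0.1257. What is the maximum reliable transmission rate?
0.4545 bits

For a binary symmetric channel (BSC) with error probability p:
Capacity C = 1 - H(p) bits per symbol

where H(p) = -p log₂(p) - (1-p) log₂(1-p) is the binary entropy function.

H(0.1257) = 0.5455 bits
C = 1 - 0.5455 = 0.4545 bits per symbol

This means we can reliably transmit up to 0.4545 bits of information per channel use.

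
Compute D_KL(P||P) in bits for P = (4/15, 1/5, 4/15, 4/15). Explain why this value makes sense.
0.0000 bits

KL divergence satisfies the Gibbs inequality: D_KL(P||Q) ≥ 0 for all distributions P, Q.

D_KL(P||Q) = Σ p(x) log(p(x)/q(x))
Each term is p(x) × log_2(p(x)/p(x)) = p(x) × log_2(1) = 0, so the sum is 0.
D_KL(P||Q) = 0.0000 bits

When P = Q, the KL divergence is exactly 0, as there is no 'divergence' between identical distributions.

This non-negativity is a fundamental property: relative entropy cannot be negative because it measures how different Q is from P.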